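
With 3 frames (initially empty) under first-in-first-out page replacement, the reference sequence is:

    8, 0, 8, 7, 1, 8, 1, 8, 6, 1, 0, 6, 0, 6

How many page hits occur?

7

8 → miss, frames [8]
0 → miss, frames [8, 0]
8 → hit
7 → miss, frames [8, 0, 7]
1 → miss, evict 8, frames [0, 7, 1]
8 → miss, evict 0, frames [7, 1, 8]
1 → hit
8 → hit
6 → miss, evict 7, frames [1, 8, 6]
1 → hit
0 → miss, evict 1, frames [8, 6, 0]
6 → hit
0 → hit
6 → hit
Hits: 7.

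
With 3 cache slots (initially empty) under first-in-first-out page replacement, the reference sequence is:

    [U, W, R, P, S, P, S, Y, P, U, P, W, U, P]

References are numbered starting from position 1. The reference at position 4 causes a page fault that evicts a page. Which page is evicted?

pos 1: U: miss, frames (U)
pos 2: W: miss, frames (U W)
pos 3: R: miss, frames (U W R)
pos 4: P: miss, evict U, frames (W R P)
At position 4, page U is evicted.

U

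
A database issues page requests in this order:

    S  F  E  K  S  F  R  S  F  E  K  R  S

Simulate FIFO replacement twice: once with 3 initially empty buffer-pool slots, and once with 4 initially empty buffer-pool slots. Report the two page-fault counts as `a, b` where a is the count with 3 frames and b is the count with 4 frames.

3 frames: F F F F F F F . . F F . F → 10 faults.
4 frames: F F F F . . F F F F F F F → 11 faults.
11 > 10: adding a frame increased faults — Belady's anomaly.

10, 11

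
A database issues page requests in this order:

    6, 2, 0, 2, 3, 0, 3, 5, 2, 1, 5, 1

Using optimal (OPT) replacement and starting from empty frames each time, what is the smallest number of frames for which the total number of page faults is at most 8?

f=1: 12 faults
f=2: 7 faults
f=3: 6 faults
f=4: 6 faults
f=5: 6 faults
f=6: 6 faults
Smallest f with faults ≤ 8 is 2.

2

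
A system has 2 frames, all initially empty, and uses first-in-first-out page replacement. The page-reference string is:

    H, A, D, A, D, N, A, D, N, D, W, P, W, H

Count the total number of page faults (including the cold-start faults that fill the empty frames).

10

H: fault, frames (H)
A: fault, frames (H A)
D: fault, evict H, frames (A D)
A: hit
D: hit
N: fault, evict A, frames (D N)
A: fault, evict D, frames (N A)
D: fault, evict N, frames (A D)
N: fault, evict A, frames (D N)
D: hit
W: fault, evict D, frames (N W)
P: fault, evict N, frames (W P)
W: hit
H: fault, evict W, frames (P H)
Page faults: 10.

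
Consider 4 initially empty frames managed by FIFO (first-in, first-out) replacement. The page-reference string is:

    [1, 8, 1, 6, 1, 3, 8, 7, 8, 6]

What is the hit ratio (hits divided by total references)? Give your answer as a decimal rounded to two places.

0.50

1: fault, frames [1]
8: fault, frames [1, 8]
1: hit
6: fault, frames [1, 8, 6]
1: hit
3: fault, frames [1, 8, 6, 3]
8: hit
7: fault, evict 1, frames [8, 6, 3, 7]
8: hit
6: hit
Hits: 5 of 10 references → 5/10 = 0.5000.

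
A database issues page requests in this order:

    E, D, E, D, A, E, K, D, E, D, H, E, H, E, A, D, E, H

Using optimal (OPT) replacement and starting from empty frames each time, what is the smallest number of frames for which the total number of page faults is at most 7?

f=1: 18 faults
f=2: 9 faults
f=3: 7 faults
f=4: 5 faults
f=5: 5 faults
Smallest f with faults ≤ 7 is 3.

3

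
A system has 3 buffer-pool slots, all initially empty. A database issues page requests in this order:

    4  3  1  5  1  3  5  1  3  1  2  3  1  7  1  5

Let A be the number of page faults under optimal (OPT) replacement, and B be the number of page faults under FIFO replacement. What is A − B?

-2

Under OPT: F F F F . . . . . . F . . F . F → 7 faults.
Under FIFO: F F F F . . . . . . F F F F . F → 9 faults.
A − B = 7 − 9 = -2.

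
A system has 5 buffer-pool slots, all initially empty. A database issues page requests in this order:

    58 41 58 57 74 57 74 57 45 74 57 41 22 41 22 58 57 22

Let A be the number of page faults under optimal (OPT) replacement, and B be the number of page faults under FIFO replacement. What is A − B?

-1

Under OPT: F F . F F . . . F . . . F . . . . . → 6 faults.
Under FIFO: F F . F F . . . F . . . F . . F . . → 7 faults.
A − B = 6 − 7 = -1.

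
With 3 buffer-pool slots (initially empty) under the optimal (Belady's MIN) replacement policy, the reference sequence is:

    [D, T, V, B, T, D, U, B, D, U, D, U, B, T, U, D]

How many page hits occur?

D: fault, frames (D)
T: fault, frames (D T)
V: fault, frames (D T V)
B: fault, evict V, frames (D T B)
T: hit
D: hit
U: fault, evict T, frames (D B U)
B: hit
D: hit
U: hit
D: hit
U: hit
B: hit
T: fault, evict B, frames (D U T)
U: hit
D: hit
Hits: 10.

10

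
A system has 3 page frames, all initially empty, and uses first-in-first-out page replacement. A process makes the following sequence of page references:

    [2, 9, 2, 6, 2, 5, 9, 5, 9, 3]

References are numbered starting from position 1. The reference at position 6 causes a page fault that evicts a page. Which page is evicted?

pos 1: 2 -> miss, frames (2)
pos 2: 9 -> miss, frames (2 9)
pos 3: 2 -> hit
pos 4: 6 -> miss, frames (2 9 6)
pos 5: 2 -> hit
pos 6: 5 -> miss, evict 2, frames (9 6 5)
At position 6, page 2 is evicted.

2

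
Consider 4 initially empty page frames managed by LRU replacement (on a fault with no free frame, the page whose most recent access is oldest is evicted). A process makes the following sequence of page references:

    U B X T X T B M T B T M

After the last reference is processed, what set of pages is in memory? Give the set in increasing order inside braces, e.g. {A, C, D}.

U -> miss, frames {U}
B -> miss, frames {U,B}
X -> miss, frames {U,B,X}
T -> miss, frames {U,B,X,T}
X -> hit
T -> hit
B -> hit
M -> miss, evict U, frames {X,T,B,M}
T -> hit
B -> hit
T -> hit
M -> hit

{B, M, T, X}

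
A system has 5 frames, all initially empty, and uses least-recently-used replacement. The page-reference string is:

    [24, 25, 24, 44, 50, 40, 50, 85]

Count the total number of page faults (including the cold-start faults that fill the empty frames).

6

24 -> fault, frames [24]
25 -> fault, frames [24, 25]
24 -> hit
44 -> fault, frames [25, 24, 44]
50 -> fault, frames [25, 24, 44, 50]
40 -> fault, frames [25, 24, 44, 50, 40]
50 -> hit
85 -> fault, evict 25, frames [24, 44, 40, 50, 85]
Page faults: 6.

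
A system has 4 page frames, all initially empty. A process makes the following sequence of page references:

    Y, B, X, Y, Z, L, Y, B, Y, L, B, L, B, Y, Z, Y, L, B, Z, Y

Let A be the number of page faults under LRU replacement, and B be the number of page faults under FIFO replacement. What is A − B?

-1

Under LRU: F F F . F F . F . . . . . . . . . . . . → 6 faults.
Under FIFO: F F F . F F F F . . . . . . . . . . . . → 7 faults.
A − B = 6 − 7 = -1.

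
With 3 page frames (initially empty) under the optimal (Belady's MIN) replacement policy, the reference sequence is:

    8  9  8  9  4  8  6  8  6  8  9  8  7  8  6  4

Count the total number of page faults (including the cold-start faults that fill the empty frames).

6

8 -> miss, frames [8]
9 -> miss, frames [8, 9]
8 -> hit
9 -> hit
4 -> miss, frames [8, 9, 4]
8 -> hit
6 -> miss, evict 4, frames [8, 9, 6]
8 -> hit
6 -> hit
8 -> hit
9 -> hit
8 -> hit
7 -> miss, evict 9, frames [8, 6, 7]
8 -> hit
6 -> hit
4 -> miss, evict 7, frames [8, 6, 4]
Page faults: 6.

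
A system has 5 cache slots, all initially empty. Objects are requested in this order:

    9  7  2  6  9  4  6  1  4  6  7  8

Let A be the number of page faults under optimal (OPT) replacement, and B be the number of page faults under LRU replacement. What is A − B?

-1

Under OPT: F F F F . F . F . . . F → 7 faults.
Under LRU: F F F F . F . F . . F F → 8 faults.
A − B = 7 − 8 = -1.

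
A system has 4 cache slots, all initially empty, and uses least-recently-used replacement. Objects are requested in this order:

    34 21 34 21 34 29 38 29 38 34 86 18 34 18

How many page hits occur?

8

34 → miss, frames (34)
21 → miss, frames (34 21)
34 → hit
21 → hit
34 → hit
29 → miss, frames (21 34 29)
38 → miss, frames (21 34 29 38)
29 → hit
38 → hit
34 → hit
86 → miss, evict 21, frames (29 38 34 86)
18 → miss, evict 29, frames (38 34 86 18)
34 → hit
18 → hit
Hits: 8.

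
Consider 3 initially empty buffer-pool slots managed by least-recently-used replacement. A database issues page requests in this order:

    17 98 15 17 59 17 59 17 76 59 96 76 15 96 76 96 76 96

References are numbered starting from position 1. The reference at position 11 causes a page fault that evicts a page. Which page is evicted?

pos 1: 17 → fault, frames (17)
pos 2: 98 → fault, frames (17 98)
pos 3: 15 → fault, frames (17 98 15)
pos 4: 17 → hit
pos 5: 59 → fault, evict 98, frames (15 17 59)
pos 6: 17 → hit
pos 7: 59 → hit
pos 8: 17 → hit
pos 9: 76 → fault, evict 15, frames (59 17 76)
pos 10: 59 → hit
pos 11: 96 → fault, evict 17, frames (76 59 96)
At position 11, page 17 is evicted.

17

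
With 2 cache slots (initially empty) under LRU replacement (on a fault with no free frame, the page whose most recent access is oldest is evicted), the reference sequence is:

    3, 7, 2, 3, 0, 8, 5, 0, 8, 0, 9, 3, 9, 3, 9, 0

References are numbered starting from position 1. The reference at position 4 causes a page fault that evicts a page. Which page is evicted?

pos 1: 3 -> fault, frames {3}
pos 2: 7 -> fault, frames {3,7}
pos 3: 2 -> fault, evict 3, frames {7,2}
pos 4: 3 -> fault, evict 7, frames {2,3}
At position 4, page 7 is evicted.

7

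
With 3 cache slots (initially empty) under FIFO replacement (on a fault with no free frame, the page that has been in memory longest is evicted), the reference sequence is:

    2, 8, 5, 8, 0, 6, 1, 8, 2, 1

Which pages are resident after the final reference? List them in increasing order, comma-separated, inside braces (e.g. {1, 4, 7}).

2: fault, frames [2]
8: fault, frames [2, 8]
5: fault, frames [2, 8, 5]
8: hit
0: fault, evict 2, frames [8, 5, 0]
6: fault, evict 8, frames [5, 0, 6]
1: fault, evict 5, frames [0, 6, 1]
8: fault, evict 0, frames [6, 1, 8]
2: fault, evict 6, frames [1, 8, 2]
1: hit

{1, 2, 8}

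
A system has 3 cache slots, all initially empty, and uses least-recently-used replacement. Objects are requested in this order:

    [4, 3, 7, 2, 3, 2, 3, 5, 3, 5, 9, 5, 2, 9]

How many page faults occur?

4: fault, frames {4}
3: fault, frames {4,3}
7: fault, frames {4,3,7}
2: fault, evict 4, frames {3,7,2}
3: hit
2: hit
3: hit
5: fault, evict 7, frames {2,3,5}
3: hit
5: hit
9: fault, evict 2, frames {3,5,9}
5: hit
2: fault, evict 3, frames {9,5,2}
9: hit
Page faults: 7.

7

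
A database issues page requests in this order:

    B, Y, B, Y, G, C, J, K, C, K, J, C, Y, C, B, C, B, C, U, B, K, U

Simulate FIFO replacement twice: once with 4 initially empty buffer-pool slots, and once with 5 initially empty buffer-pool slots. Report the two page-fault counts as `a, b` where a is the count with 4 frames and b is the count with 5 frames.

4 frames: F F . . F F F F . . . . F . F F . . F . F . → 11 faults.
5 frames: F F . . F F F F . . . . . . F . . . F . . . → 8 faults.
8 < 11: adding a frame reduced faults, as is typical.

11, 8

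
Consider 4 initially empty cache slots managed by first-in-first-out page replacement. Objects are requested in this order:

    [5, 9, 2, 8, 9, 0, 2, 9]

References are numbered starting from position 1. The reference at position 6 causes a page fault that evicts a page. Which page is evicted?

pos 1: 5 → miss, frames (5)
pos 2: 9 → miss, frames (5 9)
pos 3: 2 → miss, frames (5 9 2)
pos 4: 8 → miss, frames (5 9 2 8)
pos 5: 9 → hit
pos 6: 0 → miss, evict 5, frames (9 2 8 0)
At position 6, page 5 is evicted.

5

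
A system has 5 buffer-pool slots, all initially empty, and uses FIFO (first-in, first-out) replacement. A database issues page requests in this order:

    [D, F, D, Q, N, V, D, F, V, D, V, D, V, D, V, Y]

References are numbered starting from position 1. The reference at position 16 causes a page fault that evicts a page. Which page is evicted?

D

pos 1: D → fault, frames {D}
pos 2: F → fault, frames {D,F}
pos 3: D → hit
pos 4: Q → fault, frames {D,F,Q}
pos 5: N → fault, frames {D,F,Q,N}
pos 6: V → fault, frames {D,F,Q,N,V}
pos 7: D → hit
pos 8: F → hit
pos 9: V → hit
pos 10: D → hit
pos 11: V → hit
pos 12: D → hit
pos 13: V → hit
pos 14: D → hit
pos 15: V → hit
pos 16: Y → fault, evict D, frames {F,Q,N,V,Y}
At position 16, page D is evicted.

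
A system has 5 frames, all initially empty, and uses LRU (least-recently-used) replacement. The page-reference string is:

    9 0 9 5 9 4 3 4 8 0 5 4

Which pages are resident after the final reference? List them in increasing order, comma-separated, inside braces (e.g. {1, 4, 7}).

{0, 3, 4, 5, 8}

9 → fault, frames (9)
0 → fault, frames (9 0)
9 → hit
5 → fault, frames (0 9 5)
9 → hit
4 → fault, frames (0 5 9 4)
3 → fault, frames (0 5 9 4 3)
4 → hit
8 → fault, evict 0, frames (5 9 3 4 8)
0 → fault, evict 5, frames (9 3 4 8 0)
5 → fault, evict 9, frames (3 4 8 0 5)
4 → hit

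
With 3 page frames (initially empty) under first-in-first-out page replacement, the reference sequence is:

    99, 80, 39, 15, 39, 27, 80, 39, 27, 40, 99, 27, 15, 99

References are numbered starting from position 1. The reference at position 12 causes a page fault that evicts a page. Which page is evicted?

pos 1: 99: miss, frames {99}
pos 2: 80: miss, frames {99,80}
pos 3: 39: miss, frames {99,80,39}
pos 4: 15: miss, evict 99, frames {80,39,15}
pos 5: 39: hit
pos 6: 27: miss, evict 80, frames {39,15,27}
pos 7: 80: miss, evict 39, frames {15,27,80}
pos 8: 39: miss, evict 15, frames {27,80,39}
pos 9: 27: hit
pos 10: 40: miss, evict 27, frames {80,39,40}
pos 11: 99: miss, evict 80, frames {39,40,99}
pos 12: 27: miss, evict 39, frames {40,99,27}
At position 12, page 39 is evicted.

39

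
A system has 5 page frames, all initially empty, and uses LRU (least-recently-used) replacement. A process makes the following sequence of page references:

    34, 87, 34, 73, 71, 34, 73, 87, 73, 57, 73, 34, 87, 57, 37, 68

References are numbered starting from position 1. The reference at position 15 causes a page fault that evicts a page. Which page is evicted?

71

pos 1: 34 -> miss, frames (34)
pos 2: 87 -> miss, frames (34 87)
pos 3: 34 -> hit
pos 4: 73 -> miss, frames (87 34 73)
pos 5: 71 -> miss, frames (87 34 73 71)
pos 6: 34 -> hit
pos 7: 73 -> hit
pos 8: 87 -> hit
pos 9: 73 -> hit
pos 10: 57 -> miss, frames (71 34 87 73 57)
pos 11: 73 -> hit
pos 12: 34 -> hit
pos 13: 87 -> hit
pos 14: 57 -> hit
pos 15: 37 -> miss, evict 71, frames (73 34 87 57 37)
At position 15, page 71 is evicted.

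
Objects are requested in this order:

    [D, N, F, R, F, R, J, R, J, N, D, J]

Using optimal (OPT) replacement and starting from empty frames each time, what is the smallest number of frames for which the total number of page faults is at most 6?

3

f=1: 12 faults
f=2: 7 faults
f=3: 6 faults
f=4: 5 faults
f=5: 5 faults
Smallest f with faults ≤ 6 is 3.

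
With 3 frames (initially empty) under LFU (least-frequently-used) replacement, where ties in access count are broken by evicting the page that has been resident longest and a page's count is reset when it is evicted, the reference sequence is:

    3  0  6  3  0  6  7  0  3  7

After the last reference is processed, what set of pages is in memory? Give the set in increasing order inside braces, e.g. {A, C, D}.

{0, 6, 7}

3: fault, frames [3]
0: fault, frames [3, 0]
6: fault, frames [3, 0, 6]
3: hit
0: hit
6: hit
7: fault, evict 3, frames [0, 6, 7]
0: hit
3: fault, evict 7, frames [0, 6, 3]
7: fault, evict 3, frames [0, 6, 7]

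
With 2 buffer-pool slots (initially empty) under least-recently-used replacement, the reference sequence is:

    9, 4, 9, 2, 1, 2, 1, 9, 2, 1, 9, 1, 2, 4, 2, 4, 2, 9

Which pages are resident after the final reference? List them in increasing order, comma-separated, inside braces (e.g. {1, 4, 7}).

{2, 9}

9: fault, frames [9]
4: fault, frames [9, 4]
9: hit
2: fault, evict 4, frames [9, 2]
1: fault, evict 9, frames [2, 1]
2: hit
1: hit
9: fault, evict 2, frames [1, 9]
2: fault, evict 1, frames [9, 2]
1: fault, evict 9, frames [2, 1]
9: fault, evict 2, frames [1, 9]
1: hit
2: fault, evict 9, frames [1, 2]
4: fault, evict 1, frames [2, 4]
2: hit
4: hit
2: hit
9: fault, evict 4, frames [2, 9]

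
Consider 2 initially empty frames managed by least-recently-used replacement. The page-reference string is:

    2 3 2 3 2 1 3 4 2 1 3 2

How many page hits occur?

3

2: miss, frames (2)
3: miss, frames (2 3)
2: hit
3: hit
2: hit
1: miss, evict 3, frames (2 1)
3: miss, evict 2, frames (1 3)
4: miss, evict 1, frames (3 4)
2: miss, evict 3, frames (4 2)
1: miss, evict 4, frames (2 1)
3: miss, evict 2, frames (1 3)
2: miss, evict 1, frames (3 2)
Hits: 3.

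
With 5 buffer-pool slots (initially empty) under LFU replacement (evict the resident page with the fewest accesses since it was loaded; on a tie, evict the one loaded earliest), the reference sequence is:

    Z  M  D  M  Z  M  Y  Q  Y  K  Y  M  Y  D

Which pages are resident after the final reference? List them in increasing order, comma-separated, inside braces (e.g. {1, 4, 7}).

Z -> fault, frames {Z}
M -> fault, frames {Z,M}
D -> fault, frames {Z,M,D}
M -> hit
Z -> hit
M -> hit
Y -> fault, frames {Z,M,D,Y}
Q -> fault, frames {Z,M,D,Y,Q}
Y -> hit
K -> fault, evict D, frames {Z,M,Y,Q,K}
Y -> hit
M -> hit
Y -> hit
D -> fault, evict Q, frames {Z,M,Y,K,D}

{D, K, M, Y, Z}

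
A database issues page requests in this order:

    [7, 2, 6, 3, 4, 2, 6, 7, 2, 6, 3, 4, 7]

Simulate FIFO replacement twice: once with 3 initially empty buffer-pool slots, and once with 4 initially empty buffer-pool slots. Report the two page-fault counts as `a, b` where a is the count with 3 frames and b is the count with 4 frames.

10, 11

3 frames: F F F F F F F F . . F F . → 10 faults.
4 frames: F F F F F . . F F F F F F → 11 faults.
11 > 10: adding a frame increased faults — Belady's anomaly.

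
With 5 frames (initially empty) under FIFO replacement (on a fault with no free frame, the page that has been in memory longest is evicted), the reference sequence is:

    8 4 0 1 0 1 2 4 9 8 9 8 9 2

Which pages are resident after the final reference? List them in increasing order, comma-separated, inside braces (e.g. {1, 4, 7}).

{0, 1, 2, 8, 9}

8 → miss, frames (8)
4 → miss, frames (8 4)
0 → miss, frames (8 4 0)
1 → miss, frames (8 4 0 1)
0 → hit
1 → hit
2 → miss, frames (8 4 0 1 2)
4 → hit
9 → miss, evict 8, frames (4 0 1 2 9)
8 → miss, evict 4, frames (0 1 2 9 8)
9 → hit
8 → hit
9 → hit
2 → hit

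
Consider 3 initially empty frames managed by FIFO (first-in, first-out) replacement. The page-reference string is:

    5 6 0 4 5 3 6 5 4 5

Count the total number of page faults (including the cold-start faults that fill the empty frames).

9

5 -> fault, frames {5}
6 -> fault, frames {5,6}
0 -> fault, frames {5,6,0}
4 -> fault, evict 5, frames {6,0,4}
5 -> fault, evict 6, frames {0,4,5}
3 -> fault, evict 0, frames {4,5,3}
6 -> fault, evict 4, frames {5,3,6}
5 -> hit
4 -> fault, evict 5, frames {3,6,4}
5 -> fault, evict 3, frames {6,4,5}
Page faults: 9.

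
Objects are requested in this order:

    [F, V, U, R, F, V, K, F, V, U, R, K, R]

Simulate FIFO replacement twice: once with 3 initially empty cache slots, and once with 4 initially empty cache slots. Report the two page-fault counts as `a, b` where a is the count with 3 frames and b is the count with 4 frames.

3 frames: F F F F F F F . . F F . . → 9 faults.
4 frames: F F F F . . F F F F F F . → 10 faults.
10 > 9: adding a frame increased faults — Belady's anomaly.

9, 10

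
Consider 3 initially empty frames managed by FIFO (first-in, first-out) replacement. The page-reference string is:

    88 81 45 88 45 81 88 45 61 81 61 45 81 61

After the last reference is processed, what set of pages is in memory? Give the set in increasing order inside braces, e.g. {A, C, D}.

{45, 61, 81}

88: miss, frames [88]
81: miss, frames [88, 81]
45: miss, frames [88, 81, 45]
88: hit
45: hit
81: hit
88: hit
45: hit
61: miss, evict 88, frames [81, 45, 61]
81: hit
61: hit
45: hit
81: hit
61: hit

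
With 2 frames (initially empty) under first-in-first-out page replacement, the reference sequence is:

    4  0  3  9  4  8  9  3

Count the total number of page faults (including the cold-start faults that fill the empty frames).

4 → fault, frames (4)
0 → fault, frames (4 0)
3 → fault, evict 4, frames (0 3)
9 → fault, evict 0, frames (3 9)
4 → fault, evict 3, frames (9 4)
8 → fault, evict 9, frames (4 8)
9 → fault, evict 4, frames (8 9)
3 → fault, evict 8, frames (9 3)
Page faults: 8.

8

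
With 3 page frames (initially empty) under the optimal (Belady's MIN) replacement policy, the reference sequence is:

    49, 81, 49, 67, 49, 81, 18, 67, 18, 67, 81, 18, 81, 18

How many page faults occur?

49: fault, frames [49]
81: fault, frames [49, 81]
49: hit
67: fault, frames [49, 81, 67]
49: hit
81: hit
18: fault, evict 49, frames [81, 67, 18]
67: hit
18: hit
67: hit
81: hit
18: hit
81: hit
18: hit
Page faults: 4.

4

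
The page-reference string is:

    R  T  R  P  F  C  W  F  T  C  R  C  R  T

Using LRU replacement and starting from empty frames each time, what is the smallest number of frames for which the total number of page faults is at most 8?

4

f=1: 14 faults
f=2: 11 faults
f=3: 9 faults
f=4: 8 faults
f=5: 8 faults
f=6: 6 faults
Smallest f with faults ≤ 8 is 4.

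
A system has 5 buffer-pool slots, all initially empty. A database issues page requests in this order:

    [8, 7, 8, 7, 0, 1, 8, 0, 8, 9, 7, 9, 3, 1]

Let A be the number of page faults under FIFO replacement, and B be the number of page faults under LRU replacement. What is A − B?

Under FIFO: F F . . F F . . . F . . F . → 6 faults.
Under LRU: F F . . F F . . . F . . F F → 7 faults.
A − B = 6 − 7 = -1.

-1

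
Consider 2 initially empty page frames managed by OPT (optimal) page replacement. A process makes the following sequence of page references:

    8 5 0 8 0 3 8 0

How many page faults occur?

5

8 -> miss, frames {8}
5 -> miss, frames {8,5}
0 -> miss, evict 5, frames {8,0}
8 -> hit
0 -> hit
3 -> miss, evict 0, frames {8,3}
8 -> hit
0 -> miss, evict 3, frames {8,0}
Page faults: 5.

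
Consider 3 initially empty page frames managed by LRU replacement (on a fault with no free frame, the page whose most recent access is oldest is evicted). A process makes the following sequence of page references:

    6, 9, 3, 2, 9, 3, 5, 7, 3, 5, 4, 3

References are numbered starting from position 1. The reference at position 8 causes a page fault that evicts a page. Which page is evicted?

pos 1: 6: miss, frames {6}
pos 2: 9: miss, frames {6,9}
pos 3: 3: miss, frames {6,9,3}
pos 4: 2: miss, evict 6, frames {9,3,2}
pos 5: 9: hit
pos 6: 3: hit
pos 7: 5: miss, evict 2, frames {9,3,5}
pos 8: 7: miss, evict 9, frames {3,5,7}
At position 8, page 9 is evicted.

9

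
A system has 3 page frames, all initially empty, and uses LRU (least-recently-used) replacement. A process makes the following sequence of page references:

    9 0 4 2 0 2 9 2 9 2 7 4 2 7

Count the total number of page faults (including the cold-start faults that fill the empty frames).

7

9 → miss, frames {9}
0 → miss, frames {9,0}
4 → miss, frames {9,0,4}
2 → miss, evict 9, frames {0,4,2}
0 → hit
2 → hit
9 → miss, evict 4, frames {0,2,9}
2 → hit
9 → hit
2 → hit
7 → miss, evict 0, frames {9,2,7}
4 → miss, evict 9, frames {2,7,4}
2 → hit
7 → hit
Page faults: 7.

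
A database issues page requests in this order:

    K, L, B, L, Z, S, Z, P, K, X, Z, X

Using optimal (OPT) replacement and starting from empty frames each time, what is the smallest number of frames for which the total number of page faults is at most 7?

3

f=1: 12 faults
f=2: 8 faults
f=3: 7 faults
f=4: 7 faults
f=5: 7 faults
f=6: 7 faults
f=7: 7 faults
Smallest f with faults ≤ 7 is 3.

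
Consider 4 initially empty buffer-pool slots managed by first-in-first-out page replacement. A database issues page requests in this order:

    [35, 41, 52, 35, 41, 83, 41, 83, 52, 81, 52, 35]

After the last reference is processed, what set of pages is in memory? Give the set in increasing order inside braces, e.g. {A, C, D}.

{35, 52, 81, 83}

35: miss, frames {35}
41: miss, frames {35,41}
52: miss, frames {35,41,52}
35: hit
41: hit
83: miss, frames {35,41,52,83}
41: hit
83: hit
52: hit
81: miss, evict 35, frames {41,52,83,81}
52: hit
35: miss, evict 41, frames {52,83,81,35}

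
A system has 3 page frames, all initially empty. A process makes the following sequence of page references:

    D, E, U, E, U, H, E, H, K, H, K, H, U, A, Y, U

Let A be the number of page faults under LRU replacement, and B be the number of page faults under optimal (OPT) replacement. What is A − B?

Under LRU: F F F . . F . . F . . . F F F . → 8 faults.
Under OPT: F F F . . F . . F . . . . F F . → 7 faults.
A − B = 8 − 7 = 1.

1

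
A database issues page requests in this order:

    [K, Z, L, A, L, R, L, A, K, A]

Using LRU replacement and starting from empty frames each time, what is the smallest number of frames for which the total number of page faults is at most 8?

2

f=1: 10 faults
f=2: 7 faults
f=3: 6 faults
f=4: 6 faults
f=5: 5 faults
Smallest f with faults ≤ 8 is 2.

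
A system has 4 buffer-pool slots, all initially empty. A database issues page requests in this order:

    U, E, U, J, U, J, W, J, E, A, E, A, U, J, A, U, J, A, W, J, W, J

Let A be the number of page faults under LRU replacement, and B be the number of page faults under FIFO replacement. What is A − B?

1

Under LRU: F F . F . . F . . F . . F . . . . . F . . . → 7 faults.
Under FIFO: F F . F . . F . . F . . F . . . . . . . . . → 6 faults.
A − B = 7 − 6 = 1.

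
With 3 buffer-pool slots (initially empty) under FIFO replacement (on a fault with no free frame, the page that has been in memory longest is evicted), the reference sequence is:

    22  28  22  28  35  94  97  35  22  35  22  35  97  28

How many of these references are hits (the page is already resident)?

6

22 -> fault, frames (22)
28 -> fault, frames (22 28)
22 -> hit
28 -> hit
35 -> fault, frames (22 28 35)
94 -> fault, evict 22, frames (28 35 94)
97 -> fault, evict 28, frames (35 94 97)
35 -> hit
22 -> fault, evict 35, frames (94 97 22)
35 -> fault, evict 94, frames (97 22 35)
22 -> hit
35 -> hit
97 -> hit
28 -> fault, evict 97, frames (22 35 28)
Hits: 6.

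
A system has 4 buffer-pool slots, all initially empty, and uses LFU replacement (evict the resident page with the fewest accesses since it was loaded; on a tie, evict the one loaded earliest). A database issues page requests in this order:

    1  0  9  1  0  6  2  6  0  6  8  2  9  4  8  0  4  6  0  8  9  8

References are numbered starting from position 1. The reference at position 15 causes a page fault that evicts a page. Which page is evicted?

pos 1: 1: fault, frames {1}
pos 2: 0: fault, frames {1,0}
pos 3: 9: fault, frames {1,0,9}
pos 4: 1: hit
pos 5: 0: hit
pos 6: 6: fault, frames {1,0,9,6}
pos 7: 2: fault, evict 9, frames {1,0,6,2}
pos 8: 6: hit
pos 9: 0: hit
pos 10: 6: hit
pos 11: 8: fault, evict 2, frames {1,0,6,8}
pos 12: 2: fault, evict 8, frames {1,0,6,2}
pos 13: 9: fault, evict 2, frames {1,0,6,9}
pos 14: 4: fault, evict 9, frames {1,0,6,4}
pos 15: 8: fault, evict 4, frames {1,0,6,8}
At position 15, page 4 is evicted.

4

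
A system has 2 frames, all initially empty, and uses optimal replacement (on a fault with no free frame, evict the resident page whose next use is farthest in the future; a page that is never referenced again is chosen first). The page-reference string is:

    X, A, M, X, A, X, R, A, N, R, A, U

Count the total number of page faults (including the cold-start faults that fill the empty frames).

8

X -> miss, frames {X}
A -> miss, frames {X,A}
M -> miss, evict A, frames {X,M}
X -> hit
A -> miss, evict M, frames {X,A}
X -> hit
R -> miss, evict X, frames {A,R}
A -> hit
N -> miss, evict A, frames {R,N}
R -> hit
A -> miss, evict N, frames {R,A}
U -> miss, evict A, frames {R,U}
Page faults: 8.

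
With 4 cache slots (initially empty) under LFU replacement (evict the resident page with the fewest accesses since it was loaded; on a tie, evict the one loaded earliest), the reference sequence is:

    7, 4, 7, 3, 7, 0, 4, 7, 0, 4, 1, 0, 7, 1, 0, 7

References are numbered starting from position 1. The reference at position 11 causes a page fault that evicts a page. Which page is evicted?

3

pos 1: 7 → miss, frames [7]
pos 2: 4 → miss, frames [7, 4]
pos 3: 7 → hit
pos 4: 3 → miss, frames [7, 4, 3]
pos 5: 7 → hit
pos 6: 0 → miss, frames [7, 4, 3, 0]
pos 7: 4 → hit
pos 8: 7 → hit
pos 9: 0 → hit
pos 10: 4 → hit
pos 11: 1 → miss, evict 3, frames [7, 4, 0, 1]
At position 11, page 3 is evicted.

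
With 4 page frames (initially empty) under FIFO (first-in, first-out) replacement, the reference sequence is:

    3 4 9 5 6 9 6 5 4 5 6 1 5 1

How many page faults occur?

3: fault, frames (3)
4: fault, frames (3 4)
9: fault, frames (3 4 9)
5: fault, frames (3 4 9 5)
6: fault, evict 3, frames (4 9 5 6)
9: hit
6: hit
5: hit
4: hit
5: hit
6: hit
1: fault, evict 4, frames (9 5 6 1)
5: hit
1: hit
Page faults: 6.

6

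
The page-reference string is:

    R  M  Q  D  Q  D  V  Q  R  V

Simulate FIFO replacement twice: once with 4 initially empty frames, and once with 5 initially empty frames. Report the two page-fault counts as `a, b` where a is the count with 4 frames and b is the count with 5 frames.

4 frames: F F F F . . F . F . → 6 faults.
5 frames: F F F F . . F . . . → 5 faults.
5 < 6: adding a frame reduced faults, as is typical.

6, 5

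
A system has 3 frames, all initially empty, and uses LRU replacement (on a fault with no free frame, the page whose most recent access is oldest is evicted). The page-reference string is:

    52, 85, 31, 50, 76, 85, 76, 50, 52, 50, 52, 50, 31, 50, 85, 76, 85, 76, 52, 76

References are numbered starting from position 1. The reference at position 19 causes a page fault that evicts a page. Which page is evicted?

pos 1: 52 → fault, frames [52]
pos 2: 85 → fault, frames [52, 85]
pos 3: 31 → fault, frames [52, 85, 31]
pos 4: 50 → fault, evict 52, frames [85, 31, 50]
pos 5: 76 → fault, evict 85, frames [31, 50, 76]
pos 6: 85 → fault, evict 31, frames [50, 76, 85]
pos 7: 76 → hit
pos 8: 50 → hit
pos 9: 52 → fault, evict 85, frames [76, 50, 52]
pos 10: 50 → hit
pos 11: 52 → hit
pos 12: 50 → hit
pos 13: 31 → fault, evict 76, frames [52, 50, 31]
pos 14: 50 → hit
pos 15: 85 → fault, evict 52, frames [31, 50, 85]
pos 16: 76 → fault, evict 31, frames [50, 85, 76]
pos 17: 85 → hit
pos 18: 76 → hit
pos 19: 52 → fault, evict 50, frames [85, 76, 52]
At position 19, page 50 is evicted.

50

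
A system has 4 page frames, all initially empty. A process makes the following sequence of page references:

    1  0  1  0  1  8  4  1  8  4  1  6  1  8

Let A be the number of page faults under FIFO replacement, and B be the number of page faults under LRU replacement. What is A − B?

1

Under FIFO: F F . . . F F . . . . F F . → 6 faults.
Under LRU: F F . . . F F . . . . F . . → 5 faults.
A − B = 6 − 5 = 1.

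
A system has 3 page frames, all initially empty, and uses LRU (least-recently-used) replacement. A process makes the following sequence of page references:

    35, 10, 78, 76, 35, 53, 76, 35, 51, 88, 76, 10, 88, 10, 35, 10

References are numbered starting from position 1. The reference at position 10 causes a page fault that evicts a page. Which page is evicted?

76

pos 1: 35 → fault, frames (35)
pos 2: 10 → fault, frames (35 10)
pos 3: 78 → fault, frames (35 10 78)
pos 4: 76 → fault, evict 35, frames (10 78 76)
pos 5: 35 → fault, evict 10, frames (78 76 35)
pos 6: 53 → fault, evict 78, frames (76 35 53)
pos 7: 76 → hit
pos 8: 35 → hit
pos 9: 51 → fault, evict 53, frames (76 35 51)
pos 10: 88 → fault, evict 76, frames (35 51 88)
At position 10, page 76 is evicted.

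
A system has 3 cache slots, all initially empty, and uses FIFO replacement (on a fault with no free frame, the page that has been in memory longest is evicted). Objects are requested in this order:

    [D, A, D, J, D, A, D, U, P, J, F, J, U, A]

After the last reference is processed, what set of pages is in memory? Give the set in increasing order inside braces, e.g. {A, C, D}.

{A, J, U}

D -> miss, frames (D)
A -> miss, frames (D A)
D -> hit
J -> miss, frames (D A J)
D -> hit
A -> hit
D -> hit
U -> miss, evict D, frames (A J U)
P -> miss, evict A, frames (J U P)
J -> hit
F -> miss, evict J, frames (U P F)
J -> miss, evict U, frames (P F J)
U -> miss, evict P, frames (F J U)
A -> miss, evict F, frames (J U A)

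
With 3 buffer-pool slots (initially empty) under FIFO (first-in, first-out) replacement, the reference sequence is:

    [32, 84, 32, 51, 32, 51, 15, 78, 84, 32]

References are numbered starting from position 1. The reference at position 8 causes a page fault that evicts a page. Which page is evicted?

pos 1: 32 -> fault, frames (32)
pos 2: 84 -> fault, frames (32 84)
pos 3: 32 -> hit
pos 4: 51 -> fault, frames (32 84 51)
pos 5: 32 -> hit
pos 6: 51 -> hit
pos 7: 15 -> fault, evict 32, frames (84 51 15)
pos 8: 78 -> fault, evict 84, frames (51 15 78)
At position 8, page 84 is evicted.

84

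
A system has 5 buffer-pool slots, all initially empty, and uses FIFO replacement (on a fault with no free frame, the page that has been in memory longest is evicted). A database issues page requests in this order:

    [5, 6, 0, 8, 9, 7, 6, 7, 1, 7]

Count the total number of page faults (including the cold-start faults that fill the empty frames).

5 → fault, frames (5)
6 → fault, frames (5 6)
0 → fault, frames (5 6 0)
8 → fault, frames (5 6 0 8)
9 → fault, frames (5 6 0 8 9)
7 → fault, evict 5, frames (6 0 8 9 7)
6 → hit
7 → hit
1 → fault, evict 6, frames (0 8 9 7 1)
7 → hit
Page faults: 7.

7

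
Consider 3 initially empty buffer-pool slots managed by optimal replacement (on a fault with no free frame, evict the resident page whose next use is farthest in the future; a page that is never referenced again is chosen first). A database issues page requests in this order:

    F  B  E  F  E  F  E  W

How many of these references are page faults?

F → miss, frames [F]
B → miss, frames [F, B]
E → miss, frames [F, B, E]
F → hit
E → hit
F → hit
E → hit
W → miss, evict E, frames [F, B, W]
Page faults: 4.

4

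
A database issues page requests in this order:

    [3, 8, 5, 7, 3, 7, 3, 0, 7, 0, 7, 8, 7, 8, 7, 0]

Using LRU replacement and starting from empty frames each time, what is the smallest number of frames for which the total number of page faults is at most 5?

f=1: 16 faults
f=2: 9 faults
f=3: 7 faults
f=4: 6 faults
f=5: 5 faults
Smallest f with faults ≤ 5 is 5.

5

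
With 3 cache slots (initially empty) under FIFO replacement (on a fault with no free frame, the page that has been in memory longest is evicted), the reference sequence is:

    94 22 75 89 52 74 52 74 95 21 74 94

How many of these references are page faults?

94 -> fault, frames [94]
22 -> fault, frames [94, 22]
75 -> fault, frames [94, 22, 75]
89 -> fault, evict 94, frames [22, 75, 89]
52 -> fault, evict 22, frames [75, 89, 52]
74 -> fault, evict 75, frames [89, 52, 74]
52 -> hit
74 -> hit
95 -> fault, evict 89, frames [52, 74, 95]
21 -> fault, evict 52, frames [74, 95, 21]
74 -> hit
94 -> fault, evict 74, frames [95, 21, 94]
Page faults: 9.

9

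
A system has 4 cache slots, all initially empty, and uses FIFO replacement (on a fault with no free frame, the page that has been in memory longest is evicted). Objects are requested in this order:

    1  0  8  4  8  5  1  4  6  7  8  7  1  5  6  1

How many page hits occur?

5

1 → fault, frames [1]
0 → fault, frames [1, 0]
8 → fault, frames [1, 0, 8]
4 → fault, frames [1, 0, 8, 4]
8 → hit
5 → fault, evict 1, frames [0, 8, 4, 5]
1 → fault, evict 0, frames [8, 4, 5, 1]
4 → hit
6 → fault, evict 8, frames [4, 5, 1, 6]
7 → fault, evict 4, frames [5, 1, 6, 7]
8 → fault, evict 5, frames [1, 6, 7, 8]
7 → hit
1 → hit
5 → fault, evict 1, frames [6, 7, 8, 5]
6 → hit
1 → fault, evict 6, frames [7, 8, 5, 1]
Hits: 5.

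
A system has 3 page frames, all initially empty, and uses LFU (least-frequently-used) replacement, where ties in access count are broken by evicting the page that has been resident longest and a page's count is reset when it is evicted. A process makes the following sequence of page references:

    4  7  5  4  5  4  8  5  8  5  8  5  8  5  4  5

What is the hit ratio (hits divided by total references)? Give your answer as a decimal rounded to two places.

0.75

4: miss, frames {4}
7: miss, frames {4,7}
5: miss, frames {4,7,5}
4: hit
5: hit
4: hit
8: miss, evict 7, frames {4,5,8}
5: hit
8: hit
5: hit
8: hit
5: hit
8: hit
5: hit
4: hit
5: hit
Hits: 12 of 16 references → 12/16 = 0.7500.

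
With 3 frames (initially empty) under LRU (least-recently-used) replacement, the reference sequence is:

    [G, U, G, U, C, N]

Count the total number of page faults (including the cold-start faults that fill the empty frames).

G → miss, frames {G}
U → miss, frames {G,U}
G → hit
U → hit
C → miss, frames {G,U,C}
N → miss, evict G, frames {U,C,N}
Page faults: 4.

4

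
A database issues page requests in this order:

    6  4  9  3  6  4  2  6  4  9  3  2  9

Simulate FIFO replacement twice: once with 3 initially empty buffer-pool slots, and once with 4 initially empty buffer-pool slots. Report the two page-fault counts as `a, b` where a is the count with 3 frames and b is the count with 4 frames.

9, 10

3 frames: F F F F F F F . . F F . . → 9 faults.
4 frames: F F F F . . F F F F F F . → 10 faults.
10 > 9: adding a frame increased faults — Belady's anomaly.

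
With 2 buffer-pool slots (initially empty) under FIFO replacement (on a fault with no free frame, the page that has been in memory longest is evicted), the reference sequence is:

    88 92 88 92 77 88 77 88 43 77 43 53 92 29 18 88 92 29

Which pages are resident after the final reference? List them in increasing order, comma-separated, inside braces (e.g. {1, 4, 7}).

{29, 92}

88 → miss, frames {88}
92 → miss, frames {88,92}
88 → hit
92 → hit
77 → miss, evict 88, frames {92,77}
88 → miss, evict 92, frames {77,88}
77 → hit
88 → hit
43 → miss, evict 77, frames {88,43}
77 → miss, evict 88, frames {43,77}
43 → hit
53 → miss, evict 43, frames {77,53}
92 → miss, evict 77, frames {53,92}
29 → miss, evict 53, frames {92,29}
18 → miss, evict 92, frames {29,18}
88 → miss, evict 29, frames {18,88}
92 → miss, evict 18, frames {88,92}
29 → miss, evict 88, frames {92,29}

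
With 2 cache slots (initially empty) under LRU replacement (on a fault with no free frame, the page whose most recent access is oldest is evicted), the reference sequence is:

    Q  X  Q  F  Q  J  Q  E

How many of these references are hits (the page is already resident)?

Q -> fault, frames (Q)
X -> fault, frames (Q X)
Q -> hit
F -> fault, evict X, frames (Q F)
Q -> hit
J -> fault, evict F, frames (Q J)
Q -> hit
E -> fault, evict J, frames (Q E)
Hits: 3.

3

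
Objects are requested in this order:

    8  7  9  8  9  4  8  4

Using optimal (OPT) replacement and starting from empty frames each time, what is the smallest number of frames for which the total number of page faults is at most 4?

f=1: 8 faults
f=2: 4 faults
f=3: 4 faults
f=4: 4 faults
Smallest f with faults ≤ 4 is 2.

2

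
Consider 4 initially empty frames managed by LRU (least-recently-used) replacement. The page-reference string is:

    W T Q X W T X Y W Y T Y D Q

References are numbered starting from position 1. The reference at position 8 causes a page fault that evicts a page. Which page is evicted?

pos 1: W: miss, frames {W}
pos 2: T: miss, frames {W,T}
pos 3: Q: miss, frames {W,T,Q}
pos 4: X: miss, frames {W,T,Q,X}
pos 5: W: hit
pos 6: T: hit
pos 7: X: hit
pos 8: Y: miss, evict Q, frames {W,T,X,Y}
At position 8, page Q is evicted.

Q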